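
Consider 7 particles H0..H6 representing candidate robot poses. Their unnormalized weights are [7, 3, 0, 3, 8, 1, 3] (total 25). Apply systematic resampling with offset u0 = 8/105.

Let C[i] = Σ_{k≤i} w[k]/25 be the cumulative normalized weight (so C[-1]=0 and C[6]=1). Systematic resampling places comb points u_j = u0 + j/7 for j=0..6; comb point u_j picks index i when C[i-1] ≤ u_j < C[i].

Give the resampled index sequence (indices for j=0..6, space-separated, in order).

C = [7/25, 2/5, 2/5, 13/25, 21/25, 22/25, 1]
j=0: u_0=8/105 ∈ [0, 7/25) → index 0
j=1: u_1=23/105 ∈ [0, 7/25) → index 0
j=2: u_2=38/105 ∈ [7/25, 2/5) → index 1
j=3: u_3=53/105 ∈ [2/5, 13/25) → index 3
j=4: u_4=68/105 ∈ [13/25, 21/25) → index 4
j=5: u_5=83/105 ∈ [13/25, 21/25) → index 4
j=6: u_6=14/15 ∈ [22/25, 1) → index 6

0 0 1 3 4 4 6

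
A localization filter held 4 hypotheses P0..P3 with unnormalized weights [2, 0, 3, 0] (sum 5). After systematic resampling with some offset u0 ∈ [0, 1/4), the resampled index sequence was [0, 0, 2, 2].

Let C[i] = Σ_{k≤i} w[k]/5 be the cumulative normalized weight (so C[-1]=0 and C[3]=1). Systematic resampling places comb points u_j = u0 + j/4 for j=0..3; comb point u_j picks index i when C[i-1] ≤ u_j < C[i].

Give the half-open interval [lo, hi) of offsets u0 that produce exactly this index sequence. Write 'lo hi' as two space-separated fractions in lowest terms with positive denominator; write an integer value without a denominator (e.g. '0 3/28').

0 3/20

C = [2/5, 2/5, 1, 1]
j=0 picked index 0: u0 ∈ [0, 2/5)
j=1 picked index 0: u0 ∈ [-1/4, 3/20)
j=2 picked index 2: u0 ∈ [-1/10, 1/2)
j=3 picked index 2: u0 ∈ [-7/20, 1/4)
intersection: [0, 3/20)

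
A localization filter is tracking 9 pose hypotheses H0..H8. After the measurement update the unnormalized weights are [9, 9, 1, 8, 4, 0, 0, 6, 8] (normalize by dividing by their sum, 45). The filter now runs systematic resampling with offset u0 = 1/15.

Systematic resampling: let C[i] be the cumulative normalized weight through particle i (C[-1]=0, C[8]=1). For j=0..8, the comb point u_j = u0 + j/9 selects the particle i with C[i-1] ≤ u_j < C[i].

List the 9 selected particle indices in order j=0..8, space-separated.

C = [1/5, 2/5, 19/45, 3/5, 31/45, 31/45, 31/45, 37/45, 1]
j=0: u_0=1/15 ∈ [0, 1/5) → index 0
j=1: u_1=8/45 ∈ [0, 1/5) → index 0
j=2: u_2=13/45 ∈ [1/5, 2/5) → index 1
j=3: u_3=2/5 ∈ [2/5, 19/45) → index 2
j=4: u_4=23/45 ∈ [19/45, 3/5) → index 3
j=5: u_5=28/45 ∈ [3/5, 31/45) → index 4
j=6: u_6=11/15 ∈ [31/45, 37/45) → index 7
j=7: u_7=38/45 ∈ [37/45, 1) → index 8
j=8: u_8=43/45 ∈ [37/45, 1) → index 8

0 0 1 2 3 4 7 8 8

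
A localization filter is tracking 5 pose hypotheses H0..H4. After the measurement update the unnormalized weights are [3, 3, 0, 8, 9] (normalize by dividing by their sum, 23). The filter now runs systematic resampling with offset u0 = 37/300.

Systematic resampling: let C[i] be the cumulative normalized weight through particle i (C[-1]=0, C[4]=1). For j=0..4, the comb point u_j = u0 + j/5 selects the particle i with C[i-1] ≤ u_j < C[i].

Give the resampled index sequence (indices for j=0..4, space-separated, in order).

C = [3/23, 6/23, 6/23, 14/23, 1]
j=0: u_0=37/300 ∈ [0, 3/23) → index 0
j=1: u_1=97/300 ∈ [6/23, 14/23) → index 3
j=2: u_2=157/300 ∈ [6/23, 14/23) → index 3
j=3: u_3=217/300 ∈ [14/23, 1) → index 4
j=4: u_4=277/300 ∈ [14/23, 1) → index 4

0 3 3 4 4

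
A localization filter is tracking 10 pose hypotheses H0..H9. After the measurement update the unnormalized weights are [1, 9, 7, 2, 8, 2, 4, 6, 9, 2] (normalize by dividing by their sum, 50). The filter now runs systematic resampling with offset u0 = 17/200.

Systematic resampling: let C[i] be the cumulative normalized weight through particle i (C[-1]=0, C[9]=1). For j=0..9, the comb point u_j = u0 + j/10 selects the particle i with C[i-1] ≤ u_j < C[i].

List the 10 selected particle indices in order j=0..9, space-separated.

C = [1/50, 1/5, 17/50, 19/50, 27/50, 29/50, 33/50, 39/50, 24/25, 1]
j=0: u_0=17/200 ∈ [1/50, 1/5) → index 1
j=1: u_1=37/200 ∈ [1/50, 1/5) → index 1
j=2: u_2=57/200 ∈ [1/5, 17/50) → index 2
j=3: u_3=77/200 ∈ [19/50, 27/50) → index 4
j=4: u_4=97/200 ∈ [19/50, 27/50) → index 4
j=5: u_5=117/200 ∈ [29/50, 33/50) → index 6
j=6: u_6=137/200 ∈ [33/50, 39/50) → index 7
j=7: u_7=157/200 ∈ [39/50, 24/25) → index 8
j=8: u_8=177/200 ∈ [39/50, 24/25) → index 8
j=9: u_9=197/200 ∈ [24/25, 1) → index 9

1 1 2 4 4 6 7 8 8 9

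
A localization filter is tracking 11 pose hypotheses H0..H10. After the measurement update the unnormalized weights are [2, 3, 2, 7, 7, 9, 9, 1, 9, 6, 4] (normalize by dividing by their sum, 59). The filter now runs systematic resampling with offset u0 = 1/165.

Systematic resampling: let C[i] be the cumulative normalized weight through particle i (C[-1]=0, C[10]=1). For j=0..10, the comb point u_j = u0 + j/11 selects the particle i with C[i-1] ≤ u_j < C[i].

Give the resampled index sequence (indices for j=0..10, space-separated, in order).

0 2 3 4 5 5 6 6 8 8 9

C = [2/59, 5/59, 7/59, 14/59, 21/59, 30/59, 39/59, 40/59, 49/59, 55/59, 1]
j=0: u_0=1/165 ∈ [0, 2/59) → index 0
j=1: u_1=16/165 ∈ [5/59, 7/59) → index 2
j=2: u_2=31/165 ∈ [7/59, 14/59) → index 3
j=3: u_3=46/165 ∈ [14/59, 21/59) → index 4
j=4: u_4=61/165 ∈ [21/59, 30/59) → index 5
j=5: u_5=76/165 ∈ [21/59, 30/59) → index 5
j=6: u_6=91/165 ∈ [30/59, 39/59) → index 6
j=7: u_7=106/165 ∈ [30/59, 39/59) → index 6
j=8: u_8=11/15 ∈ [40/59, 49/59) → index 8
j=9: u_9=136/165 ∈ [40/59, 49/59) → index 8
j=10: u_10=151/165 ∈ [49/59, 55/59) → index 9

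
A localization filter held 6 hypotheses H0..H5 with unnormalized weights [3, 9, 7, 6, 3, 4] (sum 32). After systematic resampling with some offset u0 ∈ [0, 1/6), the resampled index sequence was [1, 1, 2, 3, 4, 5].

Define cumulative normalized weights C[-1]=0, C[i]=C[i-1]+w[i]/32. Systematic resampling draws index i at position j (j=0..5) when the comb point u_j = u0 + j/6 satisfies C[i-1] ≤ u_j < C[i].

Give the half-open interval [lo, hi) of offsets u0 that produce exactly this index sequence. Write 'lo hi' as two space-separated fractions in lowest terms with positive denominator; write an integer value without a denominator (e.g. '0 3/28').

11/96 1/6

C = [3/32, 3/8, 19/32, 25/32, 7/8, 1]
j=0 picked index 1: u0 ∈ [3/32, 3/8)
j=1 picked index 1: u0 ∈ [-7/96, 5/24)
j=2 picked index 2: u0 ∈ [1/24, 25/96)
j=3 picked index 3: u0 ∈ [3/32, 9/32)
j=4 picked index 4: u0 ∈ [11/96, 5/24)
j=5 picked index 5: u0 ∈ [1/24, 1/6)
intersection: [11/96, 1/6)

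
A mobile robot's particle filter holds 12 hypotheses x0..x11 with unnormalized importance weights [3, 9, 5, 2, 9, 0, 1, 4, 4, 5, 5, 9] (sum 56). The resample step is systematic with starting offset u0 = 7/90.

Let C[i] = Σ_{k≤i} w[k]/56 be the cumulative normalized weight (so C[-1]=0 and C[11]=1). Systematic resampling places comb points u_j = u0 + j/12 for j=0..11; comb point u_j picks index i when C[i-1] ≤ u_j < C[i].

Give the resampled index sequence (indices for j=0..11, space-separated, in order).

C = [3/56, 3/14, 17/56, 19/56, 1/2, 1/2, 29/56, 33/56, 37/56, 3/4, 47/56, 1]
j=0: u_0=7/90 ∈ [3/56, 3/14) → index 1
j=1: u_1=29/180 ∈ [3/56, 3/14) → index 1
j=2: u_2=11/45 ∈ [3/14, 17/56) → index 2
j=3: u_3=59/180 ∈ [17/56, 19/56) → index 3
j=4: u_4=37/90 ∈ [19/56, 1/2) → index 4
j=5: u_5=89/180 ∈ [19/56, 1/2) → index 4
j=6: u_6=26/45 ∈ [29/56, 33/56) → index 7
j=7: u_7=119/180 ∈ [37/56, 3/4) → index 9
j=8: u_8=67/90 ∈ [37/56, 3/4) → index 9
j=9: u_9=149/180 ∈ [3/4, 47/56) → index 10
j=10: u_10=41/45 ∈ [47/56, 1) → index 11
j=11: u_11=179/180 ∈ [47/56, 1) → index 11

1 1 2 3 4 4 7 9 9 10 11 11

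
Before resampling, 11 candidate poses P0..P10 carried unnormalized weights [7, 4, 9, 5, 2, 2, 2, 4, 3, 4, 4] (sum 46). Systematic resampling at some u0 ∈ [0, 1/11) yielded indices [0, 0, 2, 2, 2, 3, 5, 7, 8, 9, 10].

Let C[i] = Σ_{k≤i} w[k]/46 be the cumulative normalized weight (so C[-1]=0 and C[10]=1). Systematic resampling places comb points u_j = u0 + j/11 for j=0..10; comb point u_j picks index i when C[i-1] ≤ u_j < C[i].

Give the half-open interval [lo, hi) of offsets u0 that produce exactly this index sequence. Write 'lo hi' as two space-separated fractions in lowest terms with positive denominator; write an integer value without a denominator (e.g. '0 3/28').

C = [7/46, 11/46, 10/23, 25/46, 27/46, 29/46, 31/46, 35/46, 19/23, 21/23, 1]
j=0 picked index 0: u0 ∈ [0, 7/46)
j=1 picked index 0: u0 ∈ [-1/11, 31/506)
j=2 picked index 2: u0 ∈ [29/506, 64/253)
j=3 picked index 2: u0 ∈ [-17/506, 41/253)
j=4 picked index 2: u0 ∈ [-63/506, 18/253)
j=5 picked index 3: u0 ∈ [-5/253, 45/506)
j=6 picked index 5: u0 ∈ [21/506, 43/506)
j=7 picked index 7: u0 ∈ [19/506, 63/506)
j=8 picked index 8: u0 ∈ [17/506, 25/253)
j=9 picked index 9: u0 ∈ [2/253, 24/253)
j=10 picked index 10: u0 ∈ [1/253, 1/11)
intersection: [29/506, 31/506)

29/506 31/506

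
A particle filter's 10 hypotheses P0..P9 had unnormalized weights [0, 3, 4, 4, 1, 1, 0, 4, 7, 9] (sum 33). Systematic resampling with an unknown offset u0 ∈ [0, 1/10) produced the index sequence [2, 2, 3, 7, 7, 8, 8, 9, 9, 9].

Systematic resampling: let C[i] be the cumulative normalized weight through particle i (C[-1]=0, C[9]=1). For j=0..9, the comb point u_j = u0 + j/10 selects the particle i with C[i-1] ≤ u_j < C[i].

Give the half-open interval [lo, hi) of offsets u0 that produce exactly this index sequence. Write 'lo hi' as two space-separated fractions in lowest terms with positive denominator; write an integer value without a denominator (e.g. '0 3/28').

31/330 1/10

C = [0, 1/11, 7/33, 1/3, 4/11, 13/33, 13/33, 17/33, 8/11, 1]
j=0 picked index 2: u0 ∈ [1/11, 7/33)
j=1 picked index 2: u0 ∈ [-1/110, 37/330)
j=2 picked index 3: u0 ∈ [2/165, 2/15)
j=3 picked index 7: u0 ∈ [31/330, 71/330)
j=4 picked index 7: u0 ∈ [-1/165, 19/165)
j=5 picked index 8: u0 ∈ [1/66, 5/22)
j=6 picked index 8: u0 ∈ [-14/165, 7/55)
j=7 picked index 9: u0 ∈ [3/110, 3/10)
j=8 picked index 9: u0 ∈ [-4/55, 1/5)
j=9 picked index 9: u0 ∈ [-19/110, 1/10)
intersection: [31/330, 1/10)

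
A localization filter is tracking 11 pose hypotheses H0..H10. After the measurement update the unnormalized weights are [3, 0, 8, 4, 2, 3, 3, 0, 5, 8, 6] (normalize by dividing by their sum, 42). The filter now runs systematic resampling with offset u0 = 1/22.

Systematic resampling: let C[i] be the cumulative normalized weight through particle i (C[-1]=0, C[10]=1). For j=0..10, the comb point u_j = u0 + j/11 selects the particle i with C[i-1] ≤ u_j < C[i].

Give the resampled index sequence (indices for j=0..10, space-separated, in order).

C = [1/14, 1/14, 11/42, 5/14, 17/42, 10/21, 23/42, 23/42, 2/3, 6/7, 1]
j=0: u_0=1/22 ∈ [0, 1/14) → index 0
j=1: u_1=3/22 ∈ [1/14, 11/42) → index 2
j=2: u_2=5/22 ∈ [1/14, 11/42) → index 2
j=3: u_3=7/22 ∈ [11/42, 5/14) → index 3
j=4: u_4=9/22 ∈ [17/42, 10/21) → index 5
j=5: u_5=1/2 ∈ [10/21, 23/42) → index 6
j=6: u_6=13/22 ∈ [23/42, 2/3) → index 8
j=7: u_7=15/22 ∈ [2/3, 6/7) → index 9
j=8: u_8=17/22 ∈ [2/3, 6/7) → index 9
j=9: u_9=19/22 ∈ [6/7, 1) → index 10
j=10: u_10=21/22 ∈ [6/7, 1) → index 10

0 2 2 3 5 6 8 9 9 10 10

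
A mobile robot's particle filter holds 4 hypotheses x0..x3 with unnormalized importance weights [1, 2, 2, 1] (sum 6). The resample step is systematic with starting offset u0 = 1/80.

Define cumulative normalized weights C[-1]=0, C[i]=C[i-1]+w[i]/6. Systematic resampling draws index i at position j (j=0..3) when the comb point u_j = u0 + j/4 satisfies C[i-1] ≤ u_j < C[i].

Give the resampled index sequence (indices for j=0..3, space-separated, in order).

C = [1/6, 1/2, 5/6, 1]
j=0: u_0=1/80 ∈ [0, 1/6) → index 0
j=1: u_1=21/80 ∈ [1/6, 1/2) → index 1
j=2: u_2=41/80 ∈ [1/2, 5/6) → index 2
j=3: u_3=61/80 ∈ [1/2, 5/6) → index 2

0 1 2 2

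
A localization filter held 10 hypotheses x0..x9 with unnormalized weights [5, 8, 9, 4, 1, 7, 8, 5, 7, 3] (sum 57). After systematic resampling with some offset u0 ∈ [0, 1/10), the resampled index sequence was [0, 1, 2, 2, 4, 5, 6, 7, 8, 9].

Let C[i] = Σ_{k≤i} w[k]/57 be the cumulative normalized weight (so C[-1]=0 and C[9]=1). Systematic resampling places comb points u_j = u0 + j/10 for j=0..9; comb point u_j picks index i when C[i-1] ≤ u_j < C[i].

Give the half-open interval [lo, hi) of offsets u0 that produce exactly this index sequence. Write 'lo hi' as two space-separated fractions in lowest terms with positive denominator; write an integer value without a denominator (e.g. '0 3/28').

16/285 7/95

C = [5/57, 13/57, 22/57, 26/57, 9/19, 34/57, 14/19, 47/57, 18/19, 1]
j=0 picked index 0: u0 ∈ [0, 5/57)
j=1 picked index 1: u0 ∈ [-7/570, 73/570)
j=2 picked index 2: u0 ∈ [8/285, 53/285)
j=3 picked index 2: u0 ∈ [-41/570, 49/570)
j=4 picked index 4: u0 ∈ [16/285, 7/95)
j=5 picked index 5: u0 ∈ [-1/38, 11/114)
j=6 picked index 6: u0 ∈ [-1/285, 13/95)
j=7 picked index 7: u0 ∈ [7/190, 71/570)
j=8 picked index 8: u0 ∈ [7/285, 14/95)
j=9 picked index 9: u0 ∈ [9/190, 1/10)
intersection: [16/285, 7/95)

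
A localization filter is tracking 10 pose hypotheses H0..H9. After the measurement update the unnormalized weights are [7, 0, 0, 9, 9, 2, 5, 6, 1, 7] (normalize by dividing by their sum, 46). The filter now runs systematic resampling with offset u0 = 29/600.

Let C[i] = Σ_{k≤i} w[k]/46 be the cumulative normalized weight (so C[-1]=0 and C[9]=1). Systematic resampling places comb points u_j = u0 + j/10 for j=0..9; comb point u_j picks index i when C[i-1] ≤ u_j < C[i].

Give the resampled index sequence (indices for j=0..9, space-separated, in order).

C = [7/46, 7/46, 7/46, 8/23, 25/46, 27/46, 16/23, 19/23, 39/46, 1]
j=0: u_0=29/600 ∈ [0, 7/46) → index 0
j=1: u_1=89/600 ∈ [0, 7/46) → index 0
j=2: u_2=149/600 ∈ [7/46, 8/23) → index 3
j=3: u_3=209/600 ∈ [8/23, 25/46) → index 4
j=4: u_4=269/600 ∈ [8/23, 25/46) → index 4
j=5: u_5=329/600 ∈ [25/46, 27/46) → index 5
j=6: u_6=389/600 ∈ [27/46, 16/23) → index 6
j=7: u_7=449/600 ∈ [16/23, 19/23) → index 7
j=8: u_8=509/600 ∈ [39/46, 1) → index 9
j=9: u_9=569/600 ∈ [39/46, 1) → index 9

0 0 3 4 4 5 6 7 9 9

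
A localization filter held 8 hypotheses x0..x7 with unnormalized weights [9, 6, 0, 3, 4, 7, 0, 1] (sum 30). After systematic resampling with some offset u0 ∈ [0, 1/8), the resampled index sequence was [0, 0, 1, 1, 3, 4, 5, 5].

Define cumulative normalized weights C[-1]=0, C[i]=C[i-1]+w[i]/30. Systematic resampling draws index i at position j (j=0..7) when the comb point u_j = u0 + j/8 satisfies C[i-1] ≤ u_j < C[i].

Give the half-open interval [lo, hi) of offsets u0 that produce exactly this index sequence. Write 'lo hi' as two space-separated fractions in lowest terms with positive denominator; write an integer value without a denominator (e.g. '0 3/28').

1/20 11/120

C = [3/10, 1/2, 1/2, 3/5, 11/15, 29/30, 29/30, 1]
j=0 picked index 0: u0 ∈ [0, 3/10)
j=1 picked index 0: u0 ∈ [-1/8, 7/40)
j=2 picked index 1: u0 ∈ [1/20, 1/4)
j=3 picked index 1: u0 ∈ [-3/40, 1/8)
j=4 picked index 3: u0 ∈ [0, 1/10)
j=5 picked index 4: u0 ∈ [-1/40, 13/120)
j=6 picked index 5: u0 ∈ [-1/60, 13/60)
j=7 picked index 5: u0 ∈ [-17/120, 11/120)
intersection: [1/20, 11/120)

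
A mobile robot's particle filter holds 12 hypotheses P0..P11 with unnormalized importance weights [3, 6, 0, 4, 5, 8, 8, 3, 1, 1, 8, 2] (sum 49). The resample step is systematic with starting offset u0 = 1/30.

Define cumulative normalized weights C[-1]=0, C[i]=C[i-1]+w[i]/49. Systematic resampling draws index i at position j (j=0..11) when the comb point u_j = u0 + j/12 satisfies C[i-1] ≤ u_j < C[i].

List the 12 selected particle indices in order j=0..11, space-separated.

C = [3/49, 9/49, 9/49, 13/49, 18/49, 26/49, 34/49, 37/49, 38/49, 39/49, 47/49, 1]
j=0: u_0=1/30 ∈ [0, 3/49) → index 0
j=1: u_1=7/60 ∈ [3/49, 9/49) → index 1
j=2: u_2=1/5 ∈ [9/49, 13/49) → index 3
j=3: u_3=17/60 ∈ [13/49, 18/49) → index 4
j=4: u_4=11/30 ∈ [13/49, 18/49) → index 4
j=5: u_5=9/20 ∈ [18/49, 26/49) → index 5
j=6: u_6=8/15 ∈ [26/49, 34/49) → index 6
j=7: u_7=37/60 ∈ [26/49, 34/49) → index 6
j=8: u_8=7/10 ∈ [34/49, 37/49) → index 7
j=9: u_9=47/60 ∈ [38/49, 39/49) → index 9
j=10: u_10=13/15 ∈ [39/49, 47/49) → index 10
j=11: u_11=19/20 ∈ [39/49, 47/49) → index 10

0 1 3 4 4 5 6 6 7 9 10 10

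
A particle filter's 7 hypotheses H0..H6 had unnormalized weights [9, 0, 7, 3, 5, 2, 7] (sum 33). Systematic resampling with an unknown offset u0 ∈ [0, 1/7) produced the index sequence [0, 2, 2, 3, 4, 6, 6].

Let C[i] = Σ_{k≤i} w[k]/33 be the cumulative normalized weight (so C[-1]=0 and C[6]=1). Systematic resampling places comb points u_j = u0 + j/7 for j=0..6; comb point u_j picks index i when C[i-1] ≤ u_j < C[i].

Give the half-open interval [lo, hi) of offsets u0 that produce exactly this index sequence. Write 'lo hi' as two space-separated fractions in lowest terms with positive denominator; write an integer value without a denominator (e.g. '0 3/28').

C = [3/11, 3/11, 16/33, 19/33, 8/11, 26/33, 1]
j=0 picked index 0: u0 ∈ [0, 3/11)
j=1 picked index 2: u0 ∈ [10/77, 79/231)
j=2 picked index 2: u0 ∈ [-1/77, 46/231)
j=3 picked index 3: u0 ∈ [13/231, 34/231)
j=4 picked index 4: u0 ∈ [1/231, 12/77)
j=5 picked index 6: u0 ∈ [17/231, 2/7)
j=6 picked index 6: u0 ∈ [-16/231, 1/7)
intersection: [10/77, 1/7)

10/77 1/7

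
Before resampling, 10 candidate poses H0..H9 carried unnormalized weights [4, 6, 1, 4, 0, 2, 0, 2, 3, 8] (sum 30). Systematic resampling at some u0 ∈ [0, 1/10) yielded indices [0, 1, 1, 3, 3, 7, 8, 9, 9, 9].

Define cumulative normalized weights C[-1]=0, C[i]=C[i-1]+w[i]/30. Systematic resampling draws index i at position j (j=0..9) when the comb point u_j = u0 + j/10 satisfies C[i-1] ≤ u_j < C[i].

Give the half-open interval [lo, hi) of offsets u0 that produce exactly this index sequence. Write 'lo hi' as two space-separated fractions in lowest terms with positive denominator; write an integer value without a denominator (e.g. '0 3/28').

C = [2/15, 1/3, 11/30, 1/2, 1/2, 17/30, 17/30, 19/30, 11/15, 1]
j=0 picked index 0: u0 ∈ [0, 2/15)
j=1 picked index 1: u0 ∈ [1/30, 7/30)
j=2 picked index 1: u0 ∈ [-1/15, 2/15)
j=3 picked index 3: u0 ∈ [1/15, 1/5)
j=4 picked index 3: u0 ∈ [-1/30, 1/10)
j=5 picked index 7: u0 ∈ [1/15, 2/15)
j=6 picked index 8: u0 ∈ [1/30, 2/15)
j=7 picked index 9: u0 ∈ [1/30, 3/10)
j=8 picked index 9: u0 ∈ [-1/15, 1/5)
j=9 picked index 9: u0 ∈ [-1/6, 1/10)
intersection: [1/15, 1/10)

1/15 1/10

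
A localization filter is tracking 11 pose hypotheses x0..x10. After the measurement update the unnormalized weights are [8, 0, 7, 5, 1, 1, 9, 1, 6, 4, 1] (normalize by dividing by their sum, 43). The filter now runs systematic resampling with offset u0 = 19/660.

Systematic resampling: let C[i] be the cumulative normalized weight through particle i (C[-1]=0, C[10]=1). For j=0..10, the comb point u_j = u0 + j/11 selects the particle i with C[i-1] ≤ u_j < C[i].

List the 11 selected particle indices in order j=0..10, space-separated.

C = [8/43, 8/43, 15/43, 20/43, 21/43, 22/43, 31/43, 32/43, 38/43, 42/43, 1]
j=0: u_0=19/660 ∈ [0, 8/43) → index 0
j=1: u_1=79/660 ∈ [0, 8/43) → index 0
j=2: u_2=139/660 ∈ [8/43, 15/43) → index 2
j=3: u_3=199/660 ∈ [8/43, 15/43) → index 2
j=4: u_4=259/660 ∈ [15/43, 20/43) → index 3
j=5: u_5=29/60 ∈ [20/43, 21/43) → index 4
j=6: u_6=379/660 ∈ [22/43, 31/43) → index 6
j=7: u_7=439/660 ∈ [22/43, 31/43) → index 6
j=8: u_8=499/660 ∈ [32/43, 38/43) → index 8
j=9: u_9=559/660 ∈ [32/43, 38/43) → index 8
j=10: u_10=619/660 ∈ [38/43, 42/43) → index 9

0 0 2 2 3 4 6 6 8 8 9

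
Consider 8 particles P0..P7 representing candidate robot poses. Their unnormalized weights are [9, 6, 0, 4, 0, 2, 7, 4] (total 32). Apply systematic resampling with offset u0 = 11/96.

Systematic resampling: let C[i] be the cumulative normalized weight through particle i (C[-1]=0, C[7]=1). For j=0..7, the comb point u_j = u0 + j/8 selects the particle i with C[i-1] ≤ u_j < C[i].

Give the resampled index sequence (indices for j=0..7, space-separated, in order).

0 0 1 3 5 6 6 7

C = [9/32, 15/32, 15/32, 19/32, 19/32, 21/32, 7/8, 1]
j=0: u_0=11/96 ∈ [0, 9/32) → index 0
j=1: u_1=23/96 ∈ [0, 9/32) → index 0
j=2: u_2=35/96 ∈ [9/32, 15/32) → index 1
j=3: u_3=47/96 ∈ [15/32, 19/32) → index 3
j=4: u_4=59/96 ∈ [19/32, 21/32) → index 5
j=5: u_5=71/96 ∈ [21/32, 7/8) → index 6
j=6: u_6=83/96 ∈ [21/32, 7/8) → index 6
j=7: u_7=95/96 ∈ [7/8, 1) → index 7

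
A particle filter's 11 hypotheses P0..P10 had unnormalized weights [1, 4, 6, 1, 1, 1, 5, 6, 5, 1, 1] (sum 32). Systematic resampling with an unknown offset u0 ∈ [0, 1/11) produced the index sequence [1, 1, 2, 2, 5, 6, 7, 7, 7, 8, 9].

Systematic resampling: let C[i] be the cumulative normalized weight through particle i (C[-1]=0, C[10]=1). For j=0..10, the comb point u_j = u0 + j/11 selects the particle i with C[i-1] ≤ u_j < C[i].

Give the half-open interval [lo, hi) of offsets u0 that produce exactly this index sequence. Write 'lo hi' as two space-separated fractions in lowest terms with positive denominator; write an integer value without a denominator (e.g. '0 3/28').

17/352 19/352

C = [1/32, 5/32, 11/32, 3/8, 13/32, 7/16, 19/32, 25/32, 15/16, 31/32, 1]
j=0 picked index 1: u0 ∈ [1/32, 5/32)
j=1 picked index 1: u0 ∈ [-21/352, 23/352)
j=2 picked index 2: u0 ∈ [-9/352, 57/352)
j=3 picked index 2: u0 ∈ [-41/352, 25/352)
j=4 picked index 5: u0 ∈ [15/352, 13/176)
j=5 picked index 6: u0 ∈ [-3/176, 49/352)
j=6 picked index 7: u0 ∈ [17/352, 83/352)
j=7 picked index 7: u0 ∈ [-15/352, 51/352)
j=8 picked index 7: u0 ∈ [-47/352, 19/352)
j=9 picked index 8: u0 ∈ [-13/352, 21/176)
j=10 picked index 9: u0 ∈ [5/176, 21/352)
intersection: [17/352, 19/352)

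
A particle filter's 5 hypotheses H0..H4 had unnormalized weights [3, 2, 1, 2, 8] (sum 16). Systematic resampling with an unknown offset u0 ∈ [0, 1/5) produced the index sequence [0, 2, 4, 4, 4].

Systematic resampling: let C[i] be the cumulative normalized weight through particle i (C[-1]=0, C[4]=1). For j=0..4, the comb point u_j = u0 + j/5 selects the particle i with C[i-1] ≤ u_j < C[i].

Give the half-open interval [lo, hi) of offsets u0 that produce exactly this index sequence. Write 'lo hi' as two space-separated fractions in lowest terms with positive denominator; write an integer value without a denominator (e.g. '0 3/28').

C = [3/16, 5/16, 3/8, 1/2, 1]
j=0 picked index 0: u0 ∈ [0, 3/16)
j=1 picked index 2: u0 ∈ [9/80, 7/40)
j=2 picked index 4: u0 ∈ [1/10, 3/5)
j=3 picked index 4: u0 ∈ [-1/10, 2/5)
j=4 picked index 4: u0 ∈ [-3/10, 1/5)
intersection: [9/80, 7/40)

9/80 7/40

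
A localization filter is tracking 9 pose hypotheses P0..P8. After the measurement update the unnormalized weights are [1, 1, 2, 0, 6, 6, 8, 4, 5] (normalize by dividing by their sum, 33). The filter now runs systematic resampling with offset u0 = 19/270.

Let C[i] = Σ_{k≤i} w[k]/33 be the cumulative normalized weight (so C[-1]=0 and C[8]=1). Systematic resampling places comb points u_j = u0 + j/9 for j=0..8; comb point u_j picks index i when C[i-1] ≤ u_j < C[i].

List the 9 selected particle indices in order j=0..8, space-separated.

C = [1/33, 2/33, 4/33, 4/33, 10/33, 16/33, 8/11, 28/33, 1]
j=0: u_0=19/270 ∈ [2/33, 4/33) → index 2
j=1: u_1=49/270 ∈ [4/33, 10/33) → index 4
j=2: u_2=79/270 ∈ [4/33, 10/33) → index 4
j=3: u_3=109/270 ∈ [10/33, 16/33) → index 5
j=4: u_4=139/270 ∈ [16/33, 8/11) → index 6
j=5: u_5=169/270 ∈ [16/33, 8/11) → index 6
j=6: u_6=199/270 ∈ [8/11, 28/33) → index 7
j=7: u_7=229/270 ∈ [8/11, 28/33) → index 7
j=8: u_8=259/270 ∈ [28/33, 1) → index 8

2 4 4 5 6 6 7 7 8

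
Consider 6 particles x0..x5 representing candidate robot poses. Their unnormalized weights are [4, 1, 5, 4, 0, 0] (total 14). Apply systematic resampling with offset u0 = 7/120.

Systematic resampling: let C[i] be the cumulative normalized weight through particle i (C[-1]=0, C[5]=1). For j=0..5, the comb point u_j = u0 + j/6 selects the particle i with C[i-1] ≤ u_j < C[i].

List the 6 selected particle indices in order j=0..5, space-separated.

C = [2/7, 5/14, 5/7, 1, 1, 1]
j=0: u_0=7/120 ∈ [0, 2/7) → index 0
j=1: u_1=9/40 ∈ [0, 2/7) → index 0
j=2: u_2=47/120 ∈ [5/14, 5/7) → index 2
j=3: u_3=67/120 ∈ [5/14, 5/7) → index 2
j=4: u_4=29/40 ∈ [5/7, 1) → index 3
j=5: u_5=107/120 ∈ [5/7, 1) → index 3

0 0 2 2 3 3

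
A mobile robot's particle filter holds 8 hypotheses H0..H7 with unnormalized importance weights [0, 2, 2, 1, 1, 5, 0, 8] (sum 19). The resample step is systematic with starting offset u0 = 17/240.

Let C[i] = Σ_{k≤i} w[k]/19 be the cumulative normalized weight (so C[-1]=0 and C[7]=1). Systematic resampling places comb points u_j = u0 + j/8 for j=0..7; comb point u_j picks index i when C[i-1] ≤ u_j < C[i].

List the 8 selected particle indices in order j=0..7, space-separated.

C = [0, 2/19, 4/19, 5/19, 6/19, 11/19, 11/19, 1]
j=0: u_0=17/240 ∈ [0, 2/19) → index 1
j=1: u_1=47/240 ∈ [2/19, 4/19) → index 2
j=2: u_2=77/240 ∈ [6/19, 11/19) → index 5
j=3: u_3=107/240 ∈ [6/19, 11/19) → index 5
j=4: u_4=137/240 ∈ [6/19, 11/19) → index 5
j=5: u_5=167/240 ∈ [11/19, 1) → index 7
j=6: u_6=197/240 ∈ [11/19, 1) → index 7
j=7: u_7=227/240 ∈ [11/19, 1) → index 7

1 2 5 5 5 7 7 7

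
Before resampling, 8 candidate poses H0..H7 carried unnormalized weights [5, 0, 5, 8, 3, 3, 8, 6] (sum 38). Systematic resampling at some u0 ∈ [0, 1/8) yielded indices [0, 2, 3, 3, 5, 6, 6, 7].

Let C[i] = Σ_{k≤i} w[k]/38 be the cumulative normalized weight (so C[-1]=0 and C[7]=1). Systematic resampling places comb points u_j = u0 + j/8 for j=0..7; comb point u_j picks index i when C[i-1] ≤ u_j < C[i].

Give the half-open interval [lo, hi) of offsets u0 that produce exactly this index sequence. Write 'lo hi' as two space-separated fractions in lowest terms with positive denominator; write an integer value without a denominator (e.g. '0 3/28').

1/19 7/76

C = [5/38, 5/38, 5/19, 9/19, 21/38, 12/19, 16/19, 1]
j=0 picked index 0: u0 ∈ [0, 5/38)
j=1 picked index 2: u0 ∈ [1/152, 21/152)
j=2 picked index 3: u0 ∈ [1/76, 17/76)
j=3 picked index 3: u0 ∈ [-17/152, 15/152)
j=4 picked index 5: u0 ∈ [1/19, 5/38)
j=5 picked index 6: u0 ∈ [1/152, 33/152)
j=6 picked index 6: u0 ∈ [-9/76, 7/76)
j=7 picked index 7: u0 ∈ [-5/152, 1/8)
intersection: [1/19, 7/76)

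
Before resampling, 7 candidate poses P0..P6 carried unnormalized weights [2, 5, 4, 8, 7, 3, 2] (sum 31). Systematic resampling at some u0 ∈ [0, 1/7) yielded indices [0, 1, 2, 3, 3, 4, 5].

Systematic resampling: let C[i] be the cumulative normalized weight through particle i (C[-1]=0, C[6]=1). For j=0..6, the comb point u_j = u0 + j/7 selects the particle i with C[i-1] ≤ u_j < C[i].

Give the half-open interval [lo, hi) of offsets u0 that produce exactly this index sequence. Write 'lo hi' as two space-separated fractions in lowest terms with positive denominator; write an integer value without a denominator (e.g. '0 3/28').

C = [2/31, 7/31, 11/31, 19/31, 26/31, 29/31, 1]
j=0 picked index 0: u0 ∈ [0, 2/31)
j=1 picked index 1: u0 ∈ [-17/217, 18/217)
j=2 picked index 2: u0 ∈ [-13/217, 15/217)
j=3 picked index 3: u0 ∈ [-16/217, 40/217)
j=4 picked index 3: u0 ∈ [-47/217, 9/217)
j=5 picked index 4: u0 ∈ [-22/217, 27/217)
j=6 picked index 5: u0 ∈ [-4/217, 17/217)
intersection: [0, 9/217)

0 9/217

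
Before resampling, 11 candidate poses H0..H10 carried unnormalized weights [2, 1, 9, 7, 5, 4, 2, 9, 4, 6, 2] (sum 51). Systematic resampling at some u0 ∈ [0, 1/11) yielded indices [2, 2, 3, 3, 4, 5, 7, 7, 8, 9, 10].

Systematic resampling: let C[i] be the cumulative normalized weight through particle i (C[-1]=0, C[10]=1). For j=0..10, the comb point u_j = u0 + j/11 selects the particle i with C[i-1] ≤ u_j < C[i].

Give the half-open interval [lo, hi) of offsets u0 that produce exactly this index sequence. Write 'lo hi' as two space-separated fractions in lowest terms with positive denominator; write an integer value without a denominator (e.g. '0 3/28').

1/17 1/11

C = [2/51, 1/17, 4/17, 19/51, 8/17, 28/51, 10/17, 13/17, 43/51, 49/51, 1]
j=0 picked index 2: u0 ∈ [1/17, 4/17)
j=1 picked index 2: u0 ∈ [-6/187, 27/187)
j=2 picked index 3: u0 ∈ [10/187, 107/561)
j=3 picked index 3: u0 ∈ [-7/187, 56/561)
j=4 picked index 4: u0 ∈ [5/561, 20/187)
j=5 picked index 5: u0 ∈ [3/187, 53/561)
j=6 picked index 7: u0 ∈ [8/187, 41/187)
j=7 picked index 7: u0 ∈ [-9/187, 24/187)
j=8 picked index 8: u0 ∈ [7/187, 65/561)
j=9 picked index 9: u0 ∈ [14/561, 80/561)
j=10 picked index 10: u0 ∈ [29/561, 1/11)
intersection: [1/17, 1/11)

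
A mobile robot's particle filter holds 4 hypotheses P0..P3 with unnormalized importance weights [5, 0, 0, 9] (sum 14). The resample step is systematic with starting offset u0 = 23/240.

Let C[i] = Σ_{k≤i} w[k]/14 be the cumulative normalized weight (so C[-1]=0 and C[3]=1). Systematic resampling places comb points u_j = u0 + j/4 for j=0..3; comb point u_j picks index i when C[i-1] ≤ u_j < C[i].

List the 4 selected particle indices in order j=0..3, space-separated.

C = [5/14, 5/14, 5/14, 1]
j=0: u_0=23/240 ∈ [0, 5/14) → index 0
j=1: u_1=83/240 ∈ [0, 5/14) → index 0
j=2: u_2=143/240 ∈ [5/14, 1) → index 3
j=3: u_3=203/240 ∈ [5/14, 1) → index 3

0 0 3 3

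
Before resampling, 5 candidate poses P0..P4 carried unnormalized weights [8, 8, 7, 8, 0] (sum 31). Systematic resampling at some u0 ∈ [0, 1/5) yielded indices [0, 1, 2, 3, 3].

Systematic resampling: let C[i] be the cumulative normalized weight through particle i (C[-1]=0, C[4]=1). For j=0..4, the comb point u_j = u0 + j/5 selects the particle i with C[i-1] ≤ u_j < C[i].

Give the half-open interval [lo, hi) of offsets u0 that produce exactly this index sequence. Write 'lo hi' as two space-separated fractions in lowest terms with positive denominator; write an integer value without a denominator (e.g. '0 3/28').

22/155 1/5

C = [8/31, 16/31, 23/31, 1, 1]
j=0 picked index 0: u0 ∈ [0, 8/31)
j=1 picked index 1: u0 ∈ [9/155, 49/155)
j=2 picked index 2: u0 ∈ [18/155, 53/155)
j=3 picked index 3: u0 ∈ [22/155, 2/5)
j=4 picked index 3: u0 ∈ [-9/155, 1/5)
intersection: [22/155, 1/5)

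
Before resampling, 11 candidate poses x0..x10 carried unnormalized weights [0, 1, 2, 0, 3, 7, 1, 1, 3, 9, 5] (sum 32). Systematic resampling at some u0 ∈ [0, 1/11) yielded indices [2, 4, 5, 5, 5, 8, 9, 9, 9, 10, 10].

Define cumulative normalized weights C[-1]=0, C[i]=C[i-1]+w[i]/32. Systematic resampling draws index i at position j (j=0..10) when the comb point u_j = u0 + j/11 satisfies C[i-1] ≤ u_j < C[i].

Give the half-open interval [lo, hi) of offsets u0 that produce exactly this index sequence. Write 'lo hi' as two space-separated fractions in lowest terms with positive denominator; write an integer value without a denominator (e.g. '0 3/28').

1/32 15/352

C = [0, 1/32, 3/32, 3/32, 3/16, 13/32, 7/16, 15/32, 9/16, 27/32, 1]
j=0 picked index 2: u0 ∈ [1/32, 3/32)
j=1 picked index 4: u0 ∈ [1/352, 17/176)
j=2 picked index 5: u0 ∈ [1/176, 79/352)
j=3 picked index 5: u0 ∈ [-15/176, 47/352)
j=4 picked index 5: u0 ∈ [-31/176, 15/352)
j=5 picked index 8: u0 ∈ [5/352, 19/176)
j=6 picked index 9: u0 ∈ [3/176, 105/352)
j=7 picked index 9: u0 ∈ [-13/176, 73/352)
j=8 picked index 9: u0 ∈ [-29/176, 41/352)
j=9 picked index 10: u0 ∈ [9/352, 2/11)
j=10 picked index 10: u0 ∈ [-23/352, 1/11)
intersection: [1/32, 15/352)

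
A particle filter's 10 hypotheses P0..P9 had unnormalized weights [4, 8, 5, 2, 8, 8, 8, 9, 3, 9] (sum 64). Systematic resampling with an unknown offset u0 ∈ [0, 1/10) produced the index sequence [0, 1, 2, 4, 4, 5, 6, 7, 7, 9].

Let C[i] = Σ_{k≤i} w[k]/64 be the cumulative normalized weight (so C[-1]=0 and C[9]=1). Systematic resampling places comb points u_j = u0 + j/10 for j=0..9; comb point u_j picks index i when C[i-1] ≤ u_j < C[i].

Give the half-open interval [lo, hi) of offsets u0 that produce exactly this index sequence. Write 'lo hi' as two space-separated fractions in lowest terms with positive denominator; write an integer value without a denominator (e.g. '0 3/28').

0 1/80

C = [1/16, 3/16, 17/64, 19/64, 27/64, 35/64, 43/64, 13/16, 55/64, 1]
j=0 picked index 0: u0 ∈ [0, 1/16)
j=1 picked index 1: u0 ∈ [-3/80, 7/80)
j=2 picked index 2: u0 ∈ [-1/80, 21/320)
j=3 picked index 4: u0 ∈ [-1/320, 39/320)
j=4 picked index 4: u0 ∈ [-33/320, 7/320)
j=5 picked index 5: u0 ∈ [-5/64, 3/64)
j=6 picked index 6: u0 ∈ [-17/320, 23/320)
j=7 picked index 7: u0 ∈ [-9/320, 9/80)
j=8 picked index 7: u0 ∈ [-41/320, 1/80)
j=9 picked index 9: u0 ∈ [-13/320, 1/10)
intersection: [0, 1/80)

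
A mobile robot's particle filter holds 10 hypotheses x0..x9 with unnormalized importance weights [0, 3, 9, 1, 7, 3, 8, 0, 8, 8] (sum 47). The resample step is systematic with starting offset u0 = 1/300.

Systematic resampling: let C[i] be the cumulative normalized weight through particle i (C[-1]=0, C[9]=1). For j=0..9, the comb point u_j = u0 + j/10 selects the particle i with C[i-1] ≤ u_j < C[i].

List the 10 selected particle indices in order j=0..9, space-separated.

1 2 2 4 4 6 6 8 8 9

C = [0, 3/47, 12/47, 13/47, 20/47, 23/47, 31/47, 31/47, 39/47, 1]
j=0: u_0=1/300 ∈ [0, 3/47) → index 1
j=1: u_1=31/300 ∈ [3/47, 12/47) → index 2
j=2: u_2=61/300 ∈ [3/47, 12/47) → index 2
j=3: u_3=91/300 ∈ [13/47, 20/47) → index 4
j=4: u_4=121/300 ∈ [13/47, 20/47) → index 4
j=5: u_5=151/300 ∈ [23/47, 31/47) → index 6
j=6: u_6=181/300 ∈ [23/47, 31/47) → index 6
j=7: u_7=211/300 ∈ [31/47, 39/47) → index 8
j=8: u_8=241/300 ∈ [31/47, 39/47) → index 8
j=9: u_9=271/300 ∈ [39/47, 1) → index 9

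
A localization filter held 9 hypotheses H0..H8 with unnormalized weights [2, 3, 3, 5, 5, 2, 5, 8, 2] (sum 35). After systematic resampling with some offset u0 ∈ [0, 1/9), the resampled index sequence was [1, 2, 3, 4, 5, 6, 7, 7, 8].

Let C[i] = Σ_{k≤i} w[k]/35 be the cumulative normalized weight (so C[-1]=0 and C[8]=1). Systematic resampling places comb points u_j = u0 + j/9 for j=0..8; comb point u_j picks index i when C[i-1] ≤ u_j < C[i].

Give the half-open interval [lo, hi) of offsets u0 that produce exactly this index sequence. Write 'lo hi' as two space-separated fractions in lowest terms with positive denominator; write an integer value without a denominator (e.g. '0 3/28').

C = [2/35, 1/7, 8/35, 13/35, 18/35, 4/7, 5/7, 33/35, 1]
j=0 picked index 1: u0 ∈ [2/35, 1/7)
j=1 picked index 2: u0 ∈ [2/63, 37/315)
j=2 picked index 3: u0 ∈ [2/315, 47/315)
j=3 picked index 4: u0 ∈ [4/105, 19/105)
j=4 picked index 5: u0 ∈ [22/315, 8/63)
j=5 picked index 6: u0 ∈ [1/63, 10/63)
j=6 picked index 7: u0 ∈ [1/21, 29/105)
j=7 picked index 7: u0 ∈ [-4/63, 52/315)
j=8 picked index 8: u0 ∈ [17/315, 1/9)
intersection: [22/315, 1/9)

22/315 1/9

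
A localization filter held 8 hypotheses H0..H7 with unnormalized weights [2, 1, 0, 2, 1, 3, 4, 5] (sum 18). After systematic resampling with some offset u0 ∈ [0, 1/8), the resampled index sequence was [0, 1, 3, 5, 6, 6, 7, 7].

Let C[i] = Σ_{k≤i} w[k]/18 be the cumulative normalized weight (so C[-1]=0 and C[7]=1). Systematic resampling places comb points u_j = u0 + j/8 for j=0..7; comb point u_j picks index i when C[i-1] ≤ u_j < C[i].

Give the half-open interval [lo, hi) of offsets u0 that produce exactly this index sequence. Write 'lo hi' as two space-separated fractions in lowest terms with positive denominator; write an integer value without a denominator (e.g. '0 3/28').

C = [1/9, 1/6, 1/6, 5/18, 1/3, 1/2, 13/18, 1]
j=0 picked index 0: u0 ∈ [0, 1/9)
j=1 picked index 1: u0 ∈ [-1/72, 1/24)
j=2 picked index 3: u0 ∈ [-1/12, 1/36)
j=3 picked index 5: u0 ∈ [-1/24, 1/8)
j=4 picked index 6: u0 ∈ [0, 2/9)
j=5 picked index 6: u0 ∈ [-1/8, 7/72)
j=6 picked index 7: u0 ∈ [-1/36, 1/4)
j=7 picked index 7: u0 ∈ [-11/72, 1/8)
intersection: [0, 1/36)

0 1/36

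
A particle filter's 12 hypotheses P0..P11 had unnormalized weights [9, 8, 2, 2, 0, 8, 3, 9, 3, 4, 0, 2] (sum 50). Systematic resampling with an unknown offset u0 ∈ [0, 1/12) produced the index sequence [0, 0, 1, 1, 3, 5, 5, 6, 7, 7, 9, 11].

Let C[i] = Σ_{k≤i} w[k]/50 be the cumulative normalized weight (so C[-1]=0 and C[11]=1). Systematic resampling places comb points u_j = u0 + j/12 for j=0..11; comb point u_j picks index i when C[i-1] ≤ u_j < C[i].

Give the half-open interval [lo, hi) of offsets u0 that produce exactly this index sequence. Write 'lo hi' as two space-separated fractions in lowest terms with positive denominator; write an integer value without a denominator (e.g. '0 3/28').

C = [9/50, 17/50, 19/50, 21/50, 21/50, 29/50, 16/25, 41/50, 22/25, 24/25, 24/25, 1]
j=0 picked index 0: u0 ∈ [0, 9/50)
j=1 picked index 0: u0 ∈ [-1/12, 29/300)
j=2 picked index 1: u0 ∈ [1/75, 13/75)
j=3 picked index 1: u0 ∈ [-7/100, 9/100)
j=4 picked index 3: u0 ∈ [7/150, 13/150)
j=5 picked index 5: u0 ∈ [1/300, 49/300)
j=6 picked index 5: u0 ∈ [-2/25, 2/25)
j=7 picked index 6: u0 ∈ [-1/300, 17/300)
j=8 picked index 7: u0 ∈ [-2/75, 23/150)
j=9 picked index 7: u0 ∈ [-11/100, 7/100)
j=10 picked index 9: u0 ∈ [7/150, 19/150)
j=11 picked index 11: u0 ∈ [13/300, 1/12)
intersection: [7/150, 17/300)

7/150 17/300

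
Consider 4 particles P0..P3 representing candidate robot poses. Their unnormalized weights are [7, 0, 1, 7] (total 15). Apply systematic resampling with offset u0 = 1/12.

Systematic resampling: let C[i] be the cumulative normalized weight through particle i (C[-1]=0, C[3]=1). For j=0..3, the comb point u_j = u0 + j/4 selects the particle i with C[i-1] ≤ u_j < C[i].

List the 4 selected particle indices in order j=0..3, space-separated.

C = [7/15, 7/15, 8/15, 1]
j=0: u_0=1/12 ∈ [0, 7/15) → index 0
j=1: u_1=1/3 ∈ [0, 7/15) → index 0
j=2: u_2=7/12 ∈ [8/15, 1) → index 3
j=3: u_3=5/6 ∈ [8/15, 1) → index 3

0 0 3 3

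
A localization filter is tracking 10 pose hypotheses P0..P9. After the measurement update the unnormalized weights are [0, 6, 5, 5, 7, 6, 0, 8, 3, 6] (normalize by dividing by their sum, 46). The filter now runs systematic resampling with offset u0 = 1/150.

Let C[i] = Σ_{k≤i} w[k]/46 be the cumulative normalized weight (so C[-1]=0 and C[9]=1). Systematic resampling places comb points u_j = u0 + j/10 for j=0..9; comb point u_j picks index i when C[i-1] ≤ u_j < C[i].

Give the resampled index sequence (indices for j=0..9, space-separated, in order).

1 1 2 3 4 5 5 7 8 9

C = [0, 3/23, 11/46, 8/23, 1/2, 29/46, 29/46, 37/46, 20/23, 1]
j=0: u_0=1/150 ∈ [0, 3/23) → index 1
j=1: u_1=8/75 ∈ [0, 3/23) → index 1
j=2: u_2=31/150 ∈ [3/23, 11/46) → index 2
j=3: u_3=23/75 ∈ [11/46, 8/23) → index 3
j=4: u_4=61/150 ∈ [8/23, 1/2) → index 4
j=5: u_5=38/75 ∈ [1/2, 29/46) → index 5
j=6: u_6=91/150 ∈ [1/2, 29/46) → index 5
j=7: u_7=53/75 ∈ [29/46, 37/46) → index 7
j=8: u_8=121/150 ∈ [37/46, 20/23) → index 8
j=9: u_9=68/75 ∈ [20/23, 1) → index 9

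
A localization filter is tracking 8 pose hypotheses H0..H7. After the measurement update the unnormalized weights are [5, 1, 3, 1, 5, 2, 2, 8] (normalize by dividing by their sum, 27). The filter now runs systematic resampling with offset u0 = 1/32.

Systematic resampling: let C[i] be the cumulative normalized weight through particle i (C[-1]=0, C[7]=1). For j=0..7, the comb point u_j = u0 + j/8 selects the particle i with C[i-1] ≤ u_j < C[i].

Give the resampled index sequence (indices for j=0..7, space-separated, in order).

0 0 2 4 4 6 7 7

C = [5/27, 2/9, 1/3, 10/27, 5/9, 17/27, 19/27, 1]
j=0: u_0=1/32 ∈ [0, 5/27) → index 0
j=1: u_1=5/32 ∈ [0, 5/27) → index 0
j=2: u_2=9/32 ∈ [2/9, 1/3) → index 2
j=3: u_3=13/32 ∈ [10/27, 5/9) → index 4
j=4: u_4=17/32 ∈ [10/27, 5/9) → index 4
j=5: u_5=21/32 ∈ [17/27, 19/27) → index 6
j=6: u_6=25/32 ∈ [19/27, 1) → index 7
j=7: u_7=29/32 ∈ [19/27, 1) → index 7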